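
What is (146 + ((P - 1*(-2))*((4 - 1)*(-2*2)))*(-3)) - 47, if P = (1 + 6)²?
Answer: 1935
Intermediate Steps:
P = 49 (P = 7² = 49)
(146 + ((P - 1*(-2))*((4 - 1)*(-2*2)))*(-3)) - 47 = (146 + ((49 - 1*(-2))*((4 - 1)*(-2*2)))*(-3)) - 47 = (146 + ((49 + 2)*(3*(-4)))*(-3)) - 47 = (146 + (51*(-12))*(-3)) - 47 = (146 - 612*(-3)) - 47 = (146 + 1836) - 47 = 1982 - 47 = 1935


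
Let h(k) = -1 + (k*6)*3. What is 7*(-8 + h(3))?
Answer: 315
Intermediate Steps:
h(k) = -1 + 18*k (h(k) = -1 + (6*k)*3 = -1 + 18*k)
7*(-8 + h(3)) = 7*(-8 + (-1 + 18*3)) = 7*(-8 + (-1 + 54)) = 7*(-8 + 53) = 7*45 = 315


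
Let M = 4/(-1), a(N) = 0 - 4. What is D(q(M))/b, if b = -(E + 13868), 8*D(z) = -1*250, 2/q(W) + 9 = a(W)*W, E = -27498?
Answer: -25/10904 ≈ -0.0022927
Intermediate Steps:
a(N) = -4
M = -4 (M = 4*(-1) = -4)
q(W) = 2/(-9 - 4*W)
D(z) = -125/4 (D(z) = (-1*250)/8 = (⅛)*(-250) = -125/4)
b = 13630 (b = -(-27498 + 13868) = -1*(-13630) = 13630)
D(q(M))/b = -125/4/13630 = -125/4*1/13630 = -25/10904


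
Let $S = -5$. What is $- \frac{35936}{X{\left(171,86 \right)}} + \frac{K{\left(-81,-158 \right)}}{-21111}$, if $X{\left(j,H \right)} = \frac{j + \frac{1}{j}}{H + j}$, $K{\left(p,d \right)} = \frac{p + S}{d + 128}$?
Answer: $- \frac{250051254962543}{4629958965} \approx -54007.0$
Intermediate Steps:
$K{\left(p,d \right)} = \frac{-5 + p}{128 + d}$ ($K{\left(p,d \right)} = \frac{p - 5}{d + 128} = \frac{-5 + p}{128 + d}$)
$X{\left(j,H \right)} = \frac{j + \frac{1}{j}}{H + j}$
$- \frac{35936}{X{\left(171,86 \right)}} + \frac{K{\left(-81,-158 \right)}}{-21111} = - \frac{35936}{\frac{1}{171} \frac{1}{86 + 171} \left(1 + 171^{2}\right)} + \frac{\frac{1}{128 - 158} \left(-5 - 81\right)}{-21111} = - \frac{35936}{\frac{1}{171} \cdot \frac{1}{257} \left(1 + 29241\right)} + \frac{1}{-30} \left(-86\right) \left(- \frac{1}{21111}\right) = - \frac{35936}{\frac{1}{171} \cdot \frac{1}{257} \cdot 29242} + \left(- \frac{1}{30}\right) \left(-86\right) \left(- \frac{1}{21111}\right) = - \frac{35936}{\frac{29242}{43947}} + \frac{43}{15} \left(- \frac{1}{21111}\right) = \left(-35936\right) \frac{43947}{29242} - \frac{43}{316665} = - \frac{789639696}{14621} - \frac{43}{316665} = - \frac{250051254962543}{4629958965}$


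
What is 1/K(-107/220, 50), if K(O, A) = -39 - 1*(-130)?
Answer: 1/91 ≈ 0.010989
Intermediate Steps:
K(O, A) = 91 (K(O, A) = -39 + 130 = 91)
1/K(-107/220, 50) = 1/91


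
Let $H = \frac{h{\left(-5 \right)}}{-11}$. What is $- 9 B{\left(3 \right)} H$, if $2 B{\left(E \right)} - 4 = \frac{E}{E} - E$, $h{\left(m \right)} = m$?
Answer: $- \frac{45}{11} \approx -4.0909$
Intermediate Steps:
$H = \frac{5}{11}$ ($H = - \frac{5}{-11} = \left(-5\right) \left(- \frac{1}{11}\right) = \frac{5}{11} \approx 0.45455$)
$B{\left(E \right)} = \frac{5}{2} - \frac{E}{2}$ ($B{\left(E \right)} = 2 + \frac{\frac{E}{E} - E}{2} = 2 + \frac{1 - E}{2} = 2 - \left(- \frac{1}{2} + \frac{E}{2}\right) = \frac{5}{2} - \frac{E}{2}$)
$- 9 B{\left(3 \right)} H = - 9 \left(\frac{5}{2} - \frac{3}{2}\right) \frac{5}{11} = \left(-9\right) 1 \cdot \frac{5}{11} = \left(-9\right) \frac{5}{11} = - \frac{45}{11}$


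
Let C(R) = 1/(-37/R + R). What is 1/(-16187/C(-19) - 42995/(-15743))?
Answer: 299117/82566365789 ≈ 3.6227e-6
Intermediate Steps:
C(R) = 1/(R - 37/R)
1/(-16187/C(-19) - 42995/(-15743)) = 1/(-16187/((-19/(-37 + (-19)²))) - 42995/(-15743)) = 1/(-16187/((-19/(-37 + 361))) - 42995*(-1/15743)) = 1/(-16187/((-19/324)) + 42995/15743) = 1/(-16187/((-19*1/324)) + 42995/15743) = 1/(-16187/(-19/324) + 42995/15743) = 1/(-16187*(-324/19) + 42995/15743) = 1/(5244588/19 + 42995/15743) = 1/(82566365789/299117) = 299117/82566365789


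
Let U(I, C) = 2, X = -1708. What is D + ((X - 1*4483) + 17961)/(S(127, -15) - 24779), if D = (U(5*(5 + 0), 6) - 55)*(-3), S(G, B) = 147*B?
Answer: 2139343/13492 ≈ 158.56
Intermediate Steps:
D = 159 (D = (2 - 55)*(-3) = -53*(-3) = 159)
D + ((X - 1*4483) + 17961)/(S(127, -15) - 24779) = 159 + ((-1708 - 1*4483) + 17961)/(147*(-15) - 24779) = 159 + ((-1708 - 4483) + 17961)/(-2205 - 24779) = 159 + (-6191 + 17961)/(-26984) = 159 + 11770*(-1/26984) = 159 - 5885/13492 = 2139343/13492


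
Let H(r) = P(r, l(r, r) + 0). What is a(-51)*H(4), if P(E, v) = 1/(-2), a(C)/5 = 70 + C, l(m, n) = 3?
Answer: -95/2 ≈ -47.500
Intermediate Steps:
a(C) = 350 + 5*C (a(C) = 5*(70 + C) = 350 + 5*C)
P(E, v) = -½
H(r) = -½
a(-51)*H(4) = (350 + 5*(-51))*(-½) = (350 - 255)*(-½) = 95*(-½) = -95/2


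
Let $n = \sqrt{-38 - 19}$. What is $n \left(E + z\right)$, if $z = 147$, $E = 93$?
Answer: $240 i \sqrt{57} \approx 1812.0 i$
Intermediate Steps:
$n = i \sqrt{57}$ ($n = \sqrt{-57} = i \sqrt{57} \approx 7.5498 i$)
$n \left(E + z\right) = i \sqrt{57} \left(93 + 147\right) = i \sqrt{57} \cdot 240 = 240 i \sqrt{57}$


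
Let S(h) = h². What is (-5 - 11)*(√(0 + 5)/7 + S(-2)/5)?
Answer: -64/5 - 16*√5/7 ≈ -17.911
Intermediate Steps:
(-5 - 11)*(√(0 + 5)/7 + S(-2)/5) = (-5 - 11)*(√(0 + 5)/7 + (-2)²/5) = -16*(√5*(⅐) + 4*(⅕)) = -16*(√5/7 + ⅘) = -16*(⅘ + √5/7) = -64/5 - 16*√5/7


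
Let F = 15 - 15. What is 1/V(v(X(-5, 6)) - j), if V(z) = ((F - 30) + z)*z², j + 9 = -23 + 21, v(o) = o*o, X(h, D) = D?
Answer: 1/37553 ≈ 2.6629e-5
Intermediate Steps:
F = 0
v(o) = o²
j = -11 (j = -9 + (-23 + 21) = -9 - 2 = -11)
V(z) = z²*(-30 + z) (V(z) = ((0 - 30) + z)*z² = (-30 + z)*z² = z²*(-30 + z))
1/V(v(X(-5, 6)) - j) = 1/((6² - 1*(-11))²*(-30 + (6² - 1*(-11)))) = 1/((36 + 11)²*(-30 + (36 + 11))) = 1/(47²*(-30 + 47)) = 1/(2209*17) = 1/37553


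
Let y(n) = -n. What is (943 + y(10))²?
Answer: 870489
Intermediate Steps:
(943 + y(10))² = (943 - 1*10)² = (943 - 10)² = 933² = 870489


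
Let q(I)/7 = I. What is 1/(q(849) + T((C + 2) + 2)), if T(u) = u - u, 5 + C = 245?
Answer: 1/5943 ≈ 0.00016827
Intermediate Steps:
C = 240 (C = -5 + 245 = 240)
q(I) = 7*I
T(u) = 0
1/(q(849) + T((C + 2) + 2)) = 1/(7*849 + 0) = 1/(5943 + 0) = 1/5943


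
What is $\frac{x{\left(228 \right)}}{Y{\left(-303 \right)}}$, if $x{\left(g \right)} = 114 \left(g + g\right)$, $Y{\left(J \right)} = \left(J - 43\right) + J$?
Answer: $- \frac{51984}{649} \approx -80.099$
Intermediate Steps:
$Y{\left(J \right)} = -43 + 2 J$ ($Y{\left(J \right)} = \left(-43 + J\right) + J = -43 + 2 J$)
$x{\left(g \right)} = 228 g$ ($x{\left(g \right)} = 114 \cdot 2 g = 228 g$)
$\frac{x{\left(228 \right)}}{Y{\left(-303 \right)}} = \frac{228 \cdot 228}{-43 + 2 \left(-303\right)} = \frac{51984}{-43 - 606} = \frac{51984}{-649} = 51984 \left(- \frac{1}{649}\right) = - \frac{51984}{649}$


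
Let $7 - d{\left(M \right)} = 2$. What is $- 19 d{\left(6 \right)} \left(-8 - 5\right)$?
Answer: $1235$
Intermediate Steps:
$d{\left(M \right)} = 5$ ($d{\left(M \right)} = 7 - 2 = 5$)
$- 19 d{\left(6 \right)} \left(-8 - 5\right) = \left(-19\right) 5 \left(-8 - 5\right) = - 95 \left(-8 - 5\right) = \left(-95\right) \left(-13\right) = 1235$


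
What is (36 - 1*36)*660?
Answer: 0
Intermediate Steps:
(36 - 1*36)*660 = (36 - 36)*660 = 0*660 = 0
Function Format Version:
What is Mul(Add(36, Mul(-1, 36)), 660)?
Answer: 0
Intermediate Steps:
Mul(Add(36, Mul(-1, 36)), 660) = Mul(Add(36, -36), 660) = Mul(0, 660) = 0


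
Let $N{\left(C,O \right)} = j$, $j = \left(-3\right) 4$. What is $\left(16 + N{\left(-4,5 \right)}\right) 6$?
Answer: $24$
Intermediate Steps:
$j = -12$
$N{\left(C,O \right)} = -12$
$\left(16 + N{\left(-4,5 \right)}\right) 6 = \left(16 - 12\right) 6 = 4 \cdot 6 = 24$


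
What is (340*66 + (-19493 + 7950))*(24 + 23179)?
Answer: 252843091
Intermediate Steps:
(340*66 + (-19493 + 7950))*(24 + 23179) = (22440 - 11543)*23203 = 10897*23203 = 252843091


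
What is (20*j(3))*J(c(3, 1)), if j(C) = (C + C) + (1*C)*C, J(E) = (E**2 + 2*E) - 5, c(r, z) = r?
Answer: 3000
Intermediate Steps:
J(E) = -5 + E**2 + 2*E
j(C) = C**2 + 2*C (j(C) = 2*C + C*C = 2*C + C**2 = C**2 + 2*C)
(20*j(3))*J(c(3, 1)) = (20*(3*(2 + 3)))*(-5 + 3**2 + 2*3) = (20*(3*5))*(-5 + 9 + 6) = (20*15)*10 = 300*10 = 3000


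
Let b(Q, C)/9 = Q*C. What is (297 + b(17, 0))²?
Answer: 88209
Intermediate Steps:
b(Q, C) = 9*C*Q (b(Q, C) = 9*(Q*C) = 9*(C*Q) = 9*C*Q)
(297 + b(17, 0))² = (297 + 9*0*17)² = (297 + 0)² = 297² = 88209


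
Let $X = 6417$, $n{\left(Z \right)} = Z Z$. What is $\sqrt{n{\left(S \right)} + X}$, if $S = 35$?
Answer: $\sqrt{7642} \approx 87.419$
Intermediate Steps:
$n{\left(Z \right)} = Z^{2}$
$\sqrt{n{\left(S \right)} + X} = \sqrt{35^{2} + 6417} = \sqrt{1225 + 6417} = \sqrt{7642}$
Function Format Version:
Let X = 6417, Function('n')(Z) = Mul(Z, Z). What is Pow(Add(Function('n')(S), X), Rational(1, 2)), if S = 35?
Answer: Pow(7642, Rational(1, 2)) ≈ 87.419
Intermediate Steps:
Function('n')(Z) = Pow(Z, 2)
Pow(Add(Function('n')(S), X), Rational(1, 2)) = Pow(Add(Pow(35, 2), 6417), Rational(1, 2)) = Pow(Add(1225, 6417), Rational(1, 2)) = Pow(7642, Rational(1, 2))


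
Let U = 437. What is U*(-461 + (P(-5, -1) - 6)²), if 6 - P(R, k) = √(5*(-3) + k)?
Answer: -208449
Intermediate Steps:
P(R, k) = 6 - √(-15 + k) (P(R, k) = 6 - √(5*(-3) + k) = 6 - √(-15 + k))
U*(-461 + (P(-5, -1) - 6)²) = 437*(-461 + ((6 - √(-15 - 1)) - 6)²) = 437*(-461 + ((6 - √(-16)) - 6)²) = 437*(-461 + ((6 - 4*I) - 6)²) = 437*(-461 + (-4*I)²) = 437*(-461 - 16) = 437*(-477) = -208449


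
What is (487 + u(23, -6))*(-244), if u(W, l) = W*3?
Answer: -135664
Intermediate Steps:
u(W, l) = 3*W
(487 + u(23, -6))*(-244) = (487 + 3*23)*(-244) = (487 + 69)*(-244) = 556*(-244) = -135664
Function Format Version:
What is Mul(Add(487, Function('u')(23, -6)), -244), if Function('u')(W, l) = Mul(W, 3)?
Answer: -135664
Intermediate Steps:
Function('u')(W, l) = Mul(3, W)
Mul(Add(487, Function('u')(23, -6)), -244) = Mul(Add(487, Mul(3, 23)), -244) = Mul(Add(487, 69), -244) = Mul(556, -244) = -135664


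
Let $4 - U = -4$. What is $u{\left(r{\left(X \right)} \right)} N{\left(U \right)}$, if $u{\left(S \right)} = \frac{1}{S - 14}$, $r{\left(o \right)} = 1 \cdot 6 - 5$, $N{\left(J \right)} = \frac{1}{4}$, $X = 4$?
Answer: $- \frac{1}{52} \approx -0.019231$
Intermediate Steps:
$U = 8$ ($U = 4 - -4 = 4 + 4 = 8$)
$N{\left(J \right)} = \frac{1}{4}$
$r{\left(o \right)} = 1$ ($r{\left(o \right)} = 6 - 5 = 1$)
$u{\left(S \right)} = \frac{1}{-14 + S}$
$u{\left(r{\left(X \right)} \right)} N{\left(U \right)} = \frac{1}{-14 + 1} \cdot \frac{1}{4} = \frac{1}{-13} \cdot \frac{1}{4} = \left(- \frac{1}{13}\right) \frac{1}{4} = - \frac{1}{52}$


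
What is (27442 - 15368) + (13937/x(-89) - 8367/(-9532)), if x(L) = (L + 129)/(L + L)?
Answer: -595091961/11915 ≈ -49945.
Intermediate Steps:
x(L) = (129 + L)/(2*L) (x(L) = (129 + L)/((2*L)) = (129 + L)*(1/(2*L)) = (129 + L)/(2*L))
(27442 - 15368) + (13937/x(-89) - 8367/(-9532)) = (27442 - 15368) + (13937/(((½)*(129 - 89)/(-89))) - 8367/(-9532)) = 12074 + (13937/(((½)*(-1/89)*40)) - 8367*(-1/9532)) = 12074 + (13937/(-20/89) + 8367/9532) = 12074 + (13937*(-89/20) + 8367/9532) = 12074 + (-1240393/20 + 8367/9532) = 12074 - 738953671/11915 = -595091961/11915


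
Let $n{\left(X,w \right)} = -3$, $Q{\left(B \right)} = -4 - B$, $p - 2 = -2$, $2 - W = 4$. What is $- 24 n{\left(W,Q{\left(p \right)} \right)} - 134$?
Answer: $-62$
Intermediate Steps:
$W = -2$ ($W = 2 - 4 = -2$)
$p = 0$ ($p = 2 - 2 = 0$)
$- 24 n{\left(W,Q{\left(p \right)} \right)} - 134 = \left(-24\right) \left(-3\right) - 134 = 72 - 134 = -62$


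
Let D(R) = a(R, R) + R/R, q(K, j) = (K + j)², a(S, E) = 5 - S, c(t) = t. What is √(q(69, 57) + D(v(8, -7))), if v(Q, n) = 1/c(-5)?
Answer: √397055/5 ≈ 126.02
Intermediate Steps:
v(Q, n) = -⅕ (v(Q, n) = 1/(-5) = -⅕)
D(R) = 6 - R (D(R) = (5 - R) + R/R = (5 - R) + 1 = 6 - R)
√(q(69, 57) + D(v(8, -7))) = √((69 + 57)² + (6 - 1*(-⅕))) = √(126² + (6 + ⅕)) = √(15876 + 31/5) = √(79411/5) = √397055/5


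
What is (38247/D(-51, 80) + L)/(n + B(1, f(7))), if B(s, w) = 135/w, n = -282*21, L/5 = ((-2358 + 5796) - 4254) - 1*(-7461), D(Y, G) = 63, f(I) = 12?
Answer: -76808/13419 ≈ -5.7238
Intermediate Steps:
L = 33225 (L = 5*(((-2358 + 5796) - 4254) - 1*(-7461)) = 5*((3438 - 4254) + 7461) = 5*(-816 + 7461) = 5*6645 = 33225)
n = -5922
(38247/D(-51, 80) + L)/(n + B(1, f(7))) = (38247/63 + 33225)/(-5922 + 135/12) = (38247*(1/63) + 33225)/(-5922 + 135*(1/12)) = (12749/21 + 33225)/(-5922 + 45/4) = 710474/(21*(-23643/4)) = (710474/21)*(-4/23643) = -76808/13419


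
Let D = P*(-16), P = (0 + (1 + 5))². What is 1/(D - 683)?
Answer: -1/1259 ≈ -0.00079428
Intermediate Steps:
P = 36 (P = (0 + 6)² = 6² = 36)
D = -576 (D = 36*(-16) = -576)
1/(D - 683) = 1/(-576 - 683) = 1/(-1259) = -1/1259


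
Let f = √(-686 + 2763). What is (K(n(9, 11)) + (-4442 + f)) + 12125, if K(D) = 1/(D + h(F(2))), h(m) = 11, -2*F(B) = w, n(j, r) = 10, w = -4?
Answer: 161344/21 + √2077 ≈ 7728.6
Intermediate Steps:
F(B) = 2 (F(B) = -½*(-4) = 2)
f = √2077 ≈ 45.574
K(D) = 1/(11 + D) (K(D) = 1/(D + 11) = 1/(11 + D))
(K(n(9, 11)) + (-4442 + f)) + 12125 = (1/(11 + 10) + (-4442 + √2077)) + 12125 = (1/21 + (-4442 + √2077)) + 12125 = (-93281/21 + √2077) + 12125 = 161344/21 + √2077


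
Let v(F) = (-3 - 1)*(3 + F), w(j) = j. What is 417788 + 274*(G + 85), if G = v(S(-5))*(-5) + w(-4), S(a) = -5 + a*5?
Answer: 292022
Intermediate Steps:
S(a) = -5 + 5*a
v(F) = -12 - 4*F (v(F) = -4*(3 + F) = -12 - 4*F)
G = -544 (G = (-12 - 4*(-5 + 5*(-5)))*(-5) - 4 = (-12 - 4*(-5 - 25))*(-5) - 4 = (-12 - 4*(-30))*(-5) - 4 = (-12 + 120)*(-5) - 4 = 108*(-5) - 4 = -540 - 4 = -544)
417788 + 274*(G + 85) = 417788 + 274*(-544 + 85) = 417788 + 274*(-459) = 417788 - 125766 = 292022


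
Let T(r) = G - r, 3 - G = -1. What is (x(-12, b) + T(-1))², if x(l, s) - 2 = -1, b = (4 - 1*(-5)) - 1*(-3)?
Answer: 36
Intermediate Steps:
G = 4 (G = 3 - 1*(-1) = 3 + 1 = 4)
b = 12 (b = (4 + 5) + 3 = 9 + 3 = 12)
x(l, s) = 1 (x(l, s) = 2 - 1 = 1)
T(r) = 4 - r
(x(-12, b) + T(-1))² = (1 + (4 - 1*(-1)))² = (1 + (4 + 1))² = (1 + 5)² = 6² = 36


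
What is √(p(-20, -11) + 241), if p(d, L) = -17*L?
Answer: 2*√107 ≈ 20.688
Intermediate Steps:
√(p(-20, -11) + 241) = √(-17*(-11) + 241) = √(187 + 241) = √428 = 2*√107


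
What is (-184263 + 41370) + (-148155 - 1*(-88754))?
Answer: -202294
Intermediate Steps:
(-184263 + 41370) + (-148155 - 1*(-88754)) = -142893 + (-148155 + 88754) = -142893 - 59401 = -202294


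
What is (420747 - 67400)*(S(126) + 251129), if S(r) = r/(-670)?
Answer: 29726430124744/335 ≈ 8.8736e+10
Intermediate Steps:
S(r) = -r/670 (S(r) = r*(-1/670) = -r/670)
(420747 - 67400)*(S(126) + 251129) = (420747 - 67400)*(-1/670*126 + 251129) = 353347*(-63/335 + 251129) = 353347*(84128152/335) = 29726430124744/335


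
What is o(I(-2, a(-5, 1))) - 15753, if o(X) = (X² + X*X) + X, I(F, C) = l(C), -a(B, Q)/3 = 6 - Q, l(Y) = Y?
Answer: -15318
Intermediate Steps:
a(B, Q) = -18 + 3*Q (a(B, Q) = -3*(6 - Q) = -18 + 3*Q)
I(F, C) = C
o(X) = X + 2*X² (o(X) = (X² + X²) + X = 2*X² + X = X + 2*X²)
o(I(-2, a(-5, 1))) - 15753 = (-18 + 3*1)*(1 + 2*(-18 + 3*1)) - 15753 = (-18 + 3)*(1 + 2*(-18 + 3)) - 15753 = -15*(1 + 2*(-15)) - 15753 = -15*(1 - 30) - 15753 = -15*(-29) - 15753 = 435 - 15753 = -15318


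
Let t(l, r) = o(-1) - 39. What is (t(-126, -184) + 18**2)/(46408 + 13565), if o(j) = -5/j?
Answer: 290/59973 ≈ 0.0048355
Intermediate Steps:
t(l, r) = -34 (t(l, r) = -5/(-1) - 39 = -5*(-1) - 39 = 5 - 39 = -34)
(t(-126, -184) + 18**2)/(46408 + 13565) = (-34 + 18**2)/(46408 + 13565) = (-34 + 324)/59973 = 290*(1/59973) = 290/59973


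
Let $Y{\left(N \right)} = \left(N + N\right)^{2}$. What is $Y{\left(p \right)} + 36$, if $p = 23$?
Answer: $2152$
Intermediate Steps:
$Y{\left(N \right)} = 4 N^{2}$ ($Y{\left(N \right)} = \left(2 N\right)^{2} = 4 N^{2}$)
$Y{\left(p \right)} + 36 = 4 \cdot 23^{2} + 36 = 4 \cdot 529 + 36 = 2116 + 36 = 2152$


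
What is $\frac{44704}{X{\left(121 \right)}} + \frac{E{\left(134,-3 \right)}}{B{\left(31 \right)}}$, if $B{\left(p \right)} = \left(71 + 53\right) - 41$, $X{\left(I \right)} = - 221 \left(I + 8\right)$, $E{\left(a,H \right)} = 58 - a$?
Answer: $- \frac{5877116}{2366247} \approx -2.4837$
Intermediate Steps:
$X{\left(I \right)} = -1768 - 221 I$ ($X{\left(I \right)} = - 221 \left(8 + I\right) = -1768 - 221 I$)
$B{\left(p \right)} = 83$ ($B{\left(p \right)} = 124 - 41 = 83$)
$\frac{44704}{X{\left(121 \right)}} + \frac{E{\left(134,-3 \right)}}{B{\left(31 \right)}} = \frac{44704}{-1768 - 26741} + \frac{58 - 134}{83} = \frac{44704}{-1768 - 26741} + \left(58 - 134\right) \frac{1}{83} = \frac{44704}{-28509} - \frac{76}{83} = 44704 \left(- \frac{1}{28509}\right) - \frac{76}{83} = - \frac{44704}{28509} - \frac{76}{83} = - \frac{5877116}{2366247}$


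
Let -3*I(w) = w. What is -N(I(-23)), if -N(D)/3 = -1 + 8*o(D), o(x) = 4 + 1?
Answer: 117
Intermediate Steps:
I(w) = -w/3
o(x) = 5
N(D) = -117 (N(D) = -3*(-1 + 8*5) = -3*(-1 + 40) = -3*39 = -117)
-N(I(-23)) = -1*(-117) = 117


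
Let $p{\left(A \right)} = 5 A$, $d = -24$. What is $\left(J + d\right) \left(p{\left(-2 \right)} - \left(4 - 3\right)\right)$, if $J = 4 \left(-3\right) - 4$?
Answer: $440$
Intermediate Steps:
$J = -16$ ($J = -12 - 4 = -16$)
$\left(J + d\right) \left(p{\left(-2 \right)} - \left(4 - 3\right)\right) = \left(-16 - 24\right) \left(5 \left(-2\right) - \left(4 - 3\right)\right) = - 40 \left(-10 - \left(4 - 3\right)\right) = - 40 \left(-10 - 1\right) = \left(-40\right) \left(-11\right) = 440$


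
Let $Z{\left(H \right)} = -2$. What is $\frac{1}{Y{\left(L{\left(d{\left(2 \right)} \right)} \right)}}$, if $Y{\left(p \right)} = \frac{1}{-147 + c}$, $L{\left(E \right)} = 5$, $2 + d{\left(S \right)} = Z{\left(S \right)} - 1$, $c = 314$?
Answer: $167$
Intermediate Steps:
$d{\left(S \right)} = -5$ ($d{\left(S \right)} = -2 - 3 = -5$)
$Y{\left(p \right)} = \frac{1}{167}$ ($Y{\left(p \right)} = \frac{1}{-147 + 314} = \frac{1}{167}$)
$\frac{1}{Y{\left(L{\left(d{\left(2 \right)} \right)} \right)}} = \frac{1}{\frac{1}{167}} = 167$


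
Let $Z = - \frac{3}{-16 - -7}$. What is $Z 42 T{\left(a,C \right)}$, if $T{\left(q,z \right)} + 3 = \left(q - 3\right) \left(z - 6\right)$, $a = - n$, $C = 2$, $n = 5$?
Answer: $406$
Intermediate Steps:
$a = -5$ ($a = \left(-1\right) 5 = -5$)
$T{\left(q,z \right)} = -3 + \left(-6 + z\right) \left(-3 + q\right)$ ($T{\left(q,z \right)} = -3 + \left(q - 3\right) \left(z - 6\right) = -3 + \left(-3 + q\right) \left(-6 + z\right) = -3 + \left(-6 + z\right) \left(-3 + q\right)$)
$Z = \frac{1}{3}$ ($Z = - \frac{3}{-16 + 7} = - \frac{3}{-9} = \left(-3\right) \left(- \frac{1}{9}\right) = \frac{1}{3} \approx 0.33333$)
$Z 42 T{\left(a,C \right)} = \frac{1}{3} \cdot 42 \left(15 - -30 - 6 - 10\right) = 14 \left(15 + 30 - 6 - 10\right) = 14 \cdot 29 = 406$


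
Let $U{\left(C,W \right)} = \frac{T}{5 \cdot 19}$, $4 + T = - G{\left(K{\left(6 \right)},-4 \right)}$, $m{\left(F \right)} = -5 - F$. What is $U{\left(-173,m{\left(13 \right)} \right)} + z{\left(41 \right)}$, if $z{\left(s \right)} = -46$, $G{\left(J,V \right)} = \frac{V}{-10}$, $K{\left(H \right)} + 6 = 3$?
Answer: $- \frac{21872}{475} \approx -46.046$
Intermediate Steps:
$K{\left(H \right)} = -3$ ($K{\left(H \right)} = -6 + 3 = -3$)
$G{\left(J,V \right)} = - \frac{V}{10}$ ($G{\left(J,V \right)} = V \left(- \frac{1}{10}\right) = - \frac{V}{10}$)
$T = - \frac{22}{5}$ ($T = -4 - \left(- \frac{1}{10}\right) \left(-4\right) = -4 - \frac{2}{5} = - \frac{22}{5} \approx -4.4$)
$U{\left(C,W \right)} = - \frac{22}{475}$ ($U{\left(C,W \right)} = - \frac{22}{5 \cdot 5 \cdot 19} = - \frac{22}{5 \cdot 95} = \left(- \frac{22}{5}\right) \frac{1}{95} = - \frac{22}{475}$)
$U{\left(-173,m{\left(13 \right)} \right)} + z{\left(41 \right)} = - \frac{22}{475} - 46 = - \frac{21872}{475}$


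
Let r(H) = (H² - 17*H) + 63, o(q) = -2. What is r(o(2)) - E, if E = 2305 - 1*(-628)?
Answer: -2832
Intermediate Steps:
r(H) = 63 + H² - 17*H
E = 2933 (E = 2305 + 628 = 2933)
r(o(2)) - E = (63 + (-2)² - 17*(-2)) - 1*2933 = (63 + 4 + 34) - 2933 = 101 - 2933 = -2832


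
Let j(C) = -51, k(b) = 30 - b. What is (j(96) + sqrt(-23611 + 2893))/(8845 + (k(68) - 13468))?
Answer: 51/4661 - 3*I*sqrt(2302)/4661 ≈ 0.010942 - 0.030881*I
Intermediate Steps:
(j(96) + sqrt(-23611 + 2893))/(8845 + (k(68) - 13468)) = (-51 + sqrt(-23611 + 2893))/(8845 + ((30 - 1*68) - 13468)) = (-51 + sqrt(-20718))/(8845 + ((30 - 68) - 13468)) = (-51 + 3*I*sqrt(2302))/(8845 + (-38 - 13468)) = (-51 + 3*I*sqrt(2302))/(8845 - 13506) = (-51 + 3*I*sqrt(2302))/(-4661) = (-51 + 3*I*sqrt(2302))*(-1/4661) = 51/4661 - 3*I*sqrt(2302)/4661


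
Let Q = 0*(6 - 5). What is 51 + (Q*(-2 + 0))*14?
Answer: 51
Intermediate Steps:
Q = 0 (Q = 0*1 = 0)
51 + (Q*(-2 + 0))*14 = 51 + (0*(-2 + 0))*14 = 51 + (0*(-2))*14 = 51 + 0*14 = 51 + 0 = 51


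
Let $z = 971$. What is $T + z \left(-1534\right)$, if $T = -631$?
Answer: $-1490145$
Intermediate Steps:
$T + z \left(-1534\right) = -631 + 971 \left(-1534\right) = -631 - 1489514 = -1490145$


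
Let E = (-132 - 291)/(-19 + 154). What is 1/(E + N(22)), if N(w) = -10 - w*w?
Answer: -15/7457 ≈ -0.0020115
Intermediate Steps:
E = -47/15 (E = -423/135 = -423*1/135 = -47/15 ≈ -3.1333)
N(w) = -10 - w²
1/(E + N(22)) = 1/(-47/15 + (-10 - 1*22²)) = 1/(-47/15 + (-10 - 1*484)) = 1/(-47/15 + (-10 - 484)) = 1/(-47/15 - 494) = 1/(-7457/15) = -15/7457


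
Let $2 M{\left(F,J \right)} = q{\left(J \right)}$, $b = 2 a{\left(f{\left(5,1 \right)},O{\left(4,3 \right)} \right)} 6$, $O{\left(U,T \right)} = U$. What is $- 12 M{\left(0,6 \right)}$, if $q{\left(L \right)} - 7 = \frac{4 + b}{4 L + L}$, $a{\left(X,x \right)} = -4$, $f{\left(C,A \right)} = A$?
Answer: $- \frac{166}{5} \approx -33.2$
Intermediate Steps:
$b = -48$ ($b = 2 \left(-4\right) 6 = \left(-8\right) 6 = -48$)
$q{\left(L \right)} = 7 - \frac{44}{5 L}$ ($q{\left(L \right)} = 7 + \frac{4 - 48}{4 L + L} = 7 - \frac{44}{5 L}$)
$M{\left(F,J \right)} = \frac{7}{2} - \frac{22}{5 J}$ ($M{\left(F,J \right)} = \frac{7 - \frac{44}{5 J}}{2} = \frac{7}{2} - \frac{22}{5 J}$)
$- 12 M{\left(0,6 \right)} = - 12 \frac{-44 + 35 \cdot 6}{10 \cdot 6} = - 12 \cdot \frac{1}{10} \cdot \frac{1}{6} \left(-44 + 210\right) = - 12 \cdot \frac{1}{10} \cdot \frac{1}{6} \cdot 166 = \left(-12\right) \frac{83}{30} = - \frac{166}{5}$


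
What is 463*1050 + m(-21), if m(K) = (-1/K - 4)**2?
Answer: 214399039/441 ≈ 4.8617e+5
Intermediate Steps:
m(K) = (-4 - 1/K)**2
463*1050 + m(-21) = 463*1050 + (1 + 4*(-21))**2/(-21)**2 = 486150 + (1 - 84)**2/441 = 486150 + (1/441)*(-83)**2 = 486150 + (1/441)*6889 = 486150 + 6889/441 = 214399039/441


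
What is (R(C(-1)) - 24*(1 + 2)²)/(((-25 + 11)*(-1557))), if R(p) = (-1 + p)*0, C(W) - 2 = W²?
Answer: -12/1211 ≈ -0.0099092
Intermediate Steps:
C(W) = 2 + W²
R(p) = 0
(R(C(-1)) - 24*(1 + 2)²)/(((-25 + 11)*(-1557))) = (0 - 24*(1 + 2)²)/(((-25 + 11)*(-1557))) = (0 - 24*3²)/((-14*(-1557))) = (0 - 24*9)/21798 = (0 - 216)*(1/21798) = -216*1/21798 = -12/1211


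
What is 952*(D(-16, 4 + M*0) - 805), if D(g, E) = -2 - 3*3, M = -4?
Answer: -776832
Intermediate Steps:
D(g, E) = -11 (D(g, E) = -2 - 9 = -11)
952*(D(-16, 4 + M*0) - 805) = 952*(-11 - 805) = 952*(-816) = -776832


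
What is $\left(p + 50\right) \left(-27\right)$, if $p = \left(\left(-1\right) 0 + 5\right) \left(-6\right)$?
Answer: $-540$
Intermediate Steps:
$p = -30$ ($p = \left(0 + 5\right) \left(-6\right) = 5 \left(-6\right) = -30$)
$\left(p + 50\right) \left(-27\right) = \left(-30 + 50\right) \left(-27\right) = 20 \left(-27\right) = -540$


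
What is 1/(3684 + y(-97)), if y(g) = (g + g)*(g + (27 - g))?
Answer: -1/1554 ≈ -0.00064350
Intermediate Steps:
y(g) = 54*g (y(g) = (2*g)*27 = 54*g)
1/(3684 + y(-97)) = 1/(3684 + 54*(-97)) = 1/(3684 - 5238) = 1/(-1554) = -1/1554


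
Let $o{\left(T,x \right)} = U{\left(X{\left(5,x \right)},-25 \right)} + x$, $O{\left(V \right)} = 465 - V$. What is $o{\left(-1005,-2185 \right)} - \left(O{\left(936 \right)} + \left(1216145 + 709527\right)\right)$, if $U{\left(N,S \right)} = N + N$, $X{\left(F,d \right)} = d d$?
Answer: $7621064$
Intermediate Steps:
$X{\left(F,d \right)} = d^{2}$
$U{\left(N,S \right)} = 2 N$
$o{\left(T,x \right)} = x + 2 x^{2}$ ($o{\left(T,x \right)} = 2 x^{2} + x = x + 2 x^{2}$)
$o{\left(-1005,-2185 \right)} - \left(O{\left(936 \right)} + \left(1216145 + 709527\right)\right) = - 2185 \left(1 + 2 \left(-2185\right)\right) - \left(\left(465 - 936\right) + \left(1216145 + 709527\right)\right) = - 2185 \left(1 - 4370\right) - \left(\left(465 - 936\right) + 1925672\right) = \left(-2185\right) \left(-4369\right) - \left(-471 + 1925672\right) = 9546265 - 1925201 = 7621064$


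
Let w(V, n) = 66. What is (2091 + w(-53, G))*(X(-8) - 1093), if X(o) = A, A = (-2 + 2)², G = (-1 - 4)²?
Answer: -2357601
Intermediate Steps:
G = 25 (G = (-5)² = 25)
A = 0 (A = 0² = 0)
X(o) = 0
(2091 + w(-53, G))*(X(-8) - 1093) = (2091 + 66)*(0 - 1093) = 2157*(-1093) = -2357601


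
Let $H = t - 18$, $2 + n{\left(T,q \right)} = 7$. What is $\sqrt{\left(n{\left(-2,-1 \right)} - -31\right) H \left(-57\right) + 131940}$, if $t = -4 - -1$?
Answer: $6 \sqrt{4862} \approx 418.37$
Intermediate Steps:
$t = -3$ ($t = -4 + 1 = -3$)
$n{\left(T,q \right)} = 5$ ($n{\left(T,q \right)} = -2 + 7 = 5$)
$H = -21$ ($H = -3 - 18 = -21$)
$\sqrt{\left(n{\left(-2,-1 \right)} - -31\right) H \left(-57\right) + 131940} = \sqrt{\left(5 - -31\right) \left(-21\right) \left(-57\right) + 131940} = \sqrt{\left(5 + 31\right) \left(-21\right) \left(-57\right) + 131940} = \sqrt{36 \left(-21\right) \left(-57\right) + 131940} = \sqrt{\left(-756\right) \left(-57\right) + 131940} = \sqrt{43092 + 131940} = \sqrt{175032} = 6 \sqrt{4862}$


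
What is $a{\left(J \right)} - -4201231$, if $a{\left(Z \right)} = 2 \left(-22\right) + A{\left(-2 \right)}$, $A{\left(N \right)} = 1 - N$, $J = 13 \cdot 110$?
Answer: $4201190$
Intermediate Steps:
$J = 1430$
$a{\left(Z \right)} = -41$ ($a{\left(Z \right)} = 2 \left(-22\right) + \left(1 - -2\right) = -44 + \left(1 + 2\right) = -44 + 3 = -41$)
$a{\left(J \right)} - -4201231 = -41 - -4201231 = -41 + 4201231 = 4201190$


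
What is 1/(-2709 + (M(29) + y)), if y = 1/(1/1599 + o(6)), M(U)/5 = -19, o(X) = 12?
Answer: -19189/53804357 ≈ -0.00035664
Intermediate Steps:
M(U) = -95 (M(U) = 5*(-19) = -95)
y = 1599/19189 (y = 1/(1/1599 + 12) = 1/(19189/1599) = 1599/19189 ≈ 0.083329)
1/(-2709 + (M(29) + y)) = 1/(-2709 + (-95 + 1599/19189)) = 1/(-2709 - 1821356/19189) = 1/(-53804357/19189) = -19189/53804357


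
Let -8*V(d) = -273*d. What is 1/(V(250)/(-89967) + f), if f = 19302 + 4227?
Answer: 119956/2822433349 ≈ 4.2501e-5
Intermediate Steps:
V(d) = 273*d/8 (V(d) = -(-273)*d/8 = 273*d/8)
f = 23529
1/(V(250)/(-89967) + f) = 1/(((273/8)*250)/(-89967) + 23529) = 1/((34125/4)*(-1/89967) + 23529) = 1/(-11375/119956 + 23529) = 1/(2822433349/119956) = 119956/2822433349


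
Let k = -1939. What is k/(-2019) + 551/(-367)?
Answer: -400856/740973 ≈ -0.54099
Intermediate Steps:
k/(-2019) + 551/(-367) = -1939/(-2019) + 551/(-367) = -1939*(-1/2019) + 551*(-1/367) = 1939/2019 - 551/367 = -400856/740973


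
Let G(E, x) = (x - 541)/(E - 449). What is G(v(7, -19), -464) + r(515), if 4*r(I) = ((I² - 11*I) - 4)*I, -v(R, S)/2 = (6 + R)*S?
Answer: 100253438/3 ≈ 3.3418e+7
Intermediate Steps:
v(R, S) = -2*S*(6 + R) (v(R, S) = -2*(6 + R)*S = -2*S*(6 + R))
r(I) = I*(-4 + I² - 11*I)/4 (r(I) = (((I² - 11*I) - 4)*I)/4 = ((-4 + I² - 11*I)*I)/4 = (I*(-4 + I² - 11*I))/4 = I*(-4 + I² - 11*I)/4)
G(E, x) = (-541 + x)/(-449 + E)
G(v(7, -19), -464) + r(515) = (-541 - 464)/(-449 - 2*(-19)*(6 + 7)) + (¼)*515*(-4 + 515² - 11*515) = -1005/(-449 - 2*(-19)*13) + (¼)*515*(-4 + 265225 - 5665) = -1005/(-449 + 494) + (¼)*515*259556 = -1005/45 + 33417835 = (1/45)*(-1005) + 33417835 = -67/3 + 33417835 = 100253438/3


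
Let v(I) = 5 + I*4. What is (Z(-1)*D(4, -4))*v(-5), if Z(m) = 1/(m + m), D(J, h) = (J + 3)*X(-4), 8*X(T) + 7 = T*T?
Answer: 945/16 ≈ 59.063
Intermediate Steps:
X(T) = -7/8 + T**2/8 (X(T) = -7/8 + (T*T)/8 = -7/8 + T**2/8)
D(J, h) = 27/8 + 9*J/8 (D(J, h) = (J + 3)*(-7/8 + (1/8)*(-4)**2) = (3 + J)*(-7/8 + (1/8)*16) = (3 + J)*(-7/8 + 2) = (3 + J)*(9/8) = 27/8 + 9*J/8)
v(I) = 5 + 4*I
Z(m) = 1/(2*m)
(Z(-1)*D(4, -4))*v(-5) = (((1/2)/(-1))*(27/8 + (9/8)*4))*(5 + 4*(-5)) = (((1/2)*(-1))*(27/8 + 9/2))*(5 - 20) = -1/2*63/8*(-15) = -63/16*(-15) = 945/16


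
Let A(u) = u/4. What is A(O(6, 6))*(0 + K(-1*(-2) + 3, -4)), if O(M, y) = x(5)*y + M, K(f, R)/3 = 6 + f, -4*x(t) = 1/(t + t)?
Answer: 3861/80 ≈ 48.263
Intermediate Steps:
x(t) = -1/(8*t) (x(t) = -1/(4*(t + t)) = -1/(2*t)/4 = -1/(8*t))
K(f, R) = 18 + 3*f (K(f, R) = 3*(6 + f) = 18 + 3*f)
O(M, y) = M - y/40 (O(M, y) = (-1/8/5)*y + M = (-1/8*1/5)*y + M = -y/40 + M = M - y/40)
A(u) = u/4 (A(u) = u*(1/4) = u/4)
A(O(6, 6))*(0 + K(-1*(-2) + 3, -4)) = ((6 - 1/40*6)/4)*(0 + (18 + 3*(-1*(-2) + 3))) = ((6 - 3/20)/4)*(0 + (18 + 3*(2 + 3))) = ((1/4)*(117/20))*(0 + (18 + 3*5)) = 117*(0 + (18 + 15))/80 = 117*(0 + 33)/80 = (117/80)*33 = 3861/80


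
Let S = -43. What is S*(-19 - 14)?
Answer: 1419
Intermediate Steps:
S*(-19 - 14) = -43*(-19 - 14) = -43*(-33) = 1419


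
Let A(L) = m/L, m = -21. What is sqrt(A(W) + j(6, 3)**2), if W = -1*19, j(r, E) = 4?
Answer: 5*sqrt(247)/19 ≈ 4.1358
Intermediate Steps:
W = -19
A(L) = -21/L
sqrt(A(W) + j(6, 3)**2) = sqrt(-21/(-19) + 4**2) = sqrt(-21*(-1/19) + 16) = sqrt(21/19 + 16) = sqrt(325/19) = 5*sqrt(247)/19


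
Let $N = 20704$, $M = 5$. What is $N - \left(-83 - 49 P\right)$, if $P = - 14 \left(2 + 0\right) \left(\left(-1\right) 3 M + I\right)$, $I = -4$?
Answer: $46855$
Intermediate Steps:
$P = 532$ ($P = - 14 \left(2 + 0\right) \left(\left(-1\right) 3 \cdot 5 - 4\right) = - 14 \cdot 2 \left(\left(-3\right) 5 - 4\right) = - 14 \cdot 2 \left(-15 - 4\right) = - 14 \cdot 2 \left(-19\right) = \left(-14\right) \left(-38\right) = 532$)
$N - \left(-83 - 49 P\right) = 20704 - \left(-83 - 26068\right) = 20704 - -26151 = 20704 + 26151 = 46855$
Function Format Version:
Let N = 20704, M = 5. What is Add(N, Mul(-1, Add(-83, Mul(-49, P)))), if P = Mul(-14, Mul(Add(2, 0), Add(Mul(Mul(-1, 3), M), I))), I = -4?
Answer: 46855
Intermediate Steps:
P = 532 (P = Mul(-14, Mul(Add(2, 0), Add(Mul(Mul(-1, 3), 5), -4))) = Mul(-14, Mul(2, Add(Mul(-3, 5), -4))) = Mul(-14, Mul(2, Add(-15, -4))) = Mul(-14, Mul(2, -19)) = Mul(-14, -38) = 532)
Add(N, Mul(-1, Add(-83, Mul(-49, P)))) = Add(20704, Mul(-1, Add(-83, Mul(-49, 532)))) = Add(20704, Mul(-1, Add(-83, -26068))) = Add(20704, Mul(-1, -26151)) = Add(20704, 26151) = 46855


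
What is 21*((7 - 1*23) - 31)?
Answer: -987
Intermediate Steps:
21*((7 - 1*23) - 31) = 21*((7 - 23) - 31) = 21*(-16 - 31) = 21*(-47) = -987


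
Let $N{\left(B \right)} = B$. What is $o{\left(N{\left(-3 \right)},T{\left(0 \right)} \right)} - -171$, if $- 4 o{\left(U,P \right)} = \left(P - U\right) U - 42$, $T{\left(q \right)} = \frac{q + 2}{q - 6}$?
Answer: $\frac{367}{2} \approx 183.5$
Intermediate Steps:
$T{\left(q \right)} = \frac{2 + q}{-6 + q}$
$o{\left(U,P \right)} = \frac{21}{2} - \frac{U \left(P - U\right)}{4}$ ($o{\left(U,P \right)} = - \frac{\left(P - U\right) U - 42}{4} = - \frac{U \left(P - U\right) - 42}{4} = - \frac{-42 + U \left(P - U\right)}{4} = \frac{21}{2} - \frac{U \left(P - U\right)}{4}$)
$o{\left(N{\left(-3 \right)},T{\left(0 \right)} \right)} - -171 = \left(\frac{21}{2} + \frac{\left(-3\right)^{2}}{4} - \frac{1}{4} \frac{2 + 0}{-6 + 0} \left(-3\right)\right) - -171 = \left(\frac{21}{2} + \frac{1}{4} \cdot 9 - \frac{1}{4} \frac{1}{-6} \cdot 2 \left(-3\right)\right) + 171 = \left(\frac{21}{2} + \frac{9}{4} - \frac{1}{4} \left(\left(- \frac{1}{6}\right) 2\right) \left(-3\right)\right) + 171 = \left(\frac{21}{2} + \frac{9}{4} - \left(- \frac{1}{12}\right) \left(-3\right)\right) + 171 = \left(\frac{21}{2} + \frac{9}{4} - \frac{1}{4}\right) + 171 = \frac{25}{2} + 171 = \frac{367}{2}$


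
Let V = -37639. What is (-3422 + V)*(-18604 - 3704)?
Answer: 915988788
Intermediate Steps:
(-3422 + V)*(-18604 - 3704) = (-3422 - 37639)*(-18604 - 3704) = -41061*(-22308) = 915988788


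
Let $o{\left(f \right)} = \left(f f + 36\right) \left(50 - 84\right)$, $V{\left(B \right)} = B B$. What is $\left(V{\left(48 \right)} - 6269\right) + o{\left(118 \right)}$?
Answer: $-478605$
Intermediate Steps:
$V{\left(B \right)} = B^{2}$
$o{\left(f \right)} = -1224 - 34 f^{2}$ ($o{\left(f \right)} = \left(f^{2} + 36\right) \left(-34\right) = \left(36 + f^{2}\right) \left(-34\right) = -1224 - 34 f^{2}$)
$\left(V{\left(48 \right)} - 6269\right) + o{\left(118 \right)} = \left(48^{2} - 6269\right) - \left(1224 + 34 \cdot 118^{2}\right) = \left(2304 - 6269\right) - 474640 = -3965 - 474640 = -478605$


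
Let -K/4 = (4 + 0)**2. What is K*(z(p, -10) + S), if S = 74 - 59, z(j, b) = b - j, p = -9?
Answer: -896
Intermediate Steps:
K = -64 (K = -4*(4 + 0)**2 = -4*4**2 = -4*16 = -64)
S = 15
K*(z(p, -10) + S) = -64*((-10 - 1*(-9)) + 15) = -64*((-10 + 9) + 15) = -64*(-1 + 15) = -64*14 = -896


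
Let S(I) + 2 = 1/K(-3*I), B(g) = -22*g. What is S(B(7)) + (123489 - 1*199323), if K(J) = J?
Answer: -35036231/462 ≈ -75836.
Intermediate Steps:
S(I) = -2 - 1/(3*I) (S(I) = -2 + 1/(-3*I) = -2 - 1/(3*I))
S(B(7)) + (123489 - 1*199323) = (-2 - 1/(3*((-22*7)))) + (123489 - 1*199323) = (-2 - ⅓/(-154)) + (123489 - 199323) = (-2 - ⅓*(-1/154)) - 75834 = (-2 + 1/462) - 75834 = -923/462 - 75834 = -35036231/462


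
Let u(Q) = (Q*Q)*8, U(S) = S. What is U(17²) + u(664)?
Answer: 3527457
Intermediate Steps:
u(Q) = 8*Q² (u(Q) = Q²*8 = 8*Q²)
U(17²) + u(664) = 17² + 8*664² = 289 + 8*440896 = 289 + 3527168 = 3527457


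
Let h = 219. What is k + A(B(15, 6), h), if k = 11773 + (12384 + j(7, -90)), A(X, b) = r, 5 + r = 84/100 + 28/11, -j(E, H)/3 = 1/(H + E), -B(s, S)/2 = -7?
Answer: 551347498/22825 ≈ 24155.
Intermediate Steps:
B(s, S) = 14 (B(s, S) = -2*(-7) = 14)
j(E, H) = -3/(E + H) (j(E, H) = -3/(H + E) = -3/(E + H))
r = -444/275 (r = -5 + (84/100 + 28/11) = -5 + (84*(1/100) + 28*(1/11)) = -5 + (21/25 + 28/11) = -5 + 931/275 = -444/275 ≈ -1.6145)
A(X, b) = -444/275
k = 2005034/83 (k = 11773 + (12384 - 3/(7 - 90)) = 11773 + (12384 - 3/(-83)) = 11773 + (12384 - 3*(-1/83)) = 11773 + (12384 + 3/83) = 11773 + 1027875/83 = 2005034/83 ≈ 24157.)
k + A(B(15, 6), h) = 2005034/83 - 444/275 = 551347498/22825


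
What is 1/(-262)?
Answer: -1/262 ≈ -0.0038168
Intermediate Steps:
1/(-262) = 1*(-1/262) = -1/262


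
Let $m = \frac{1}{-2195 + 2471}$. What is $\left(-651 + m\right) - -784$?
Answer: $\frac{36709}{276} \approx 133.0$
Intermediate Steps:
$m = \frac{1}{276} \approx 0.0036232$
$\left(-651 + m\right) - -784 = \left(-651 + \frac{1}{276}\right) - -784 = - \frac{179675}{276} + 784 = \frac{36709}{276}$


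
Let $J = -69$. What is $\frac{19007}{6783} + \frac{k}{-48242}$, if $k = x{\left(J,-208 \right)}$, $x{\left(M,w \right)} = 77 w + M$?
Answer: $\frac{1026040249}{327225486} \approx 3.1356$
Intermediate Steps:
$x{\left(M,w \right)} = M + 77 w$
$k = -16085$ ($k = -69 + 77 \left(-208\right) = -69 - 16016 = -16085$)
$\frac{19007}{6783} + \frac{k}{-48242} = \frac{19007}{6783} - \frac{16085}{-48242} = 19007 \cdot \frac{1}{6783} - - \frac{16085}{48242} = \frac{19007}{6783} + \frac{16085}{48242} = \frac{1026040249}{327225486}$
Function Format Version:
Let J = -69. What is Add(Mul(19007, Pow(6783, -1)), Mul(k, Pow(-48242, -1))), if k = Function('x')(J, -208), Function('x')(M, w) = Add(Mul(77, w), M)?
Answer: Rational(1026040249, 327225486) ≈ 3.1356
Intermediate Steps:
Function('x')(M, w) = Add(M, Mul(77, w))
k = -16085 (k = Add(-69, Mul(77, -208)) = Add(-69, -16016) = -16085)
Add(Mul(19007, Pow(6783, -1)), Mul(k, Pow(-48242, -1))) = Add(Mul(19007, Pow(6783, -1)), Mul(-16085, Pow(-48242, -1))) = Add(Mul(19007, Rational(1, 6783)), Mul(-16085, Rational(-1, 48242))) = Add(Rational(19007, 6783), Rational(16085, 48242)) = Rational(1026040249, 327225486)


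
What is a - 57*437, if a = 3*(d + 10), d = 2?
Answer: -24873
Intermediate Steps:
a = 36 (a = 3*(2 + 10) = 3*12 = 36)
a - 57*437 = 36 - 57*437 = 36 - 24909 = -24873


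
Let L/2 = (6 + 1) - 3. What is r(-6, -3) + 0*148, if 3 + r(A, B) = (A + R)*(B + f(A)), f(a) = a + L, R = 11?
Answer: -8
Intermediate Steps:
L = 8 (L = 2*((6 + 1) - 3) = 2*(7 - 3) = 2*4 = 8)
f(a) = 8 + a (f(a) = a + 8 = 8 + a)
r(A, B) = -3 + (11 + A)*(8 + A + B) (r(A, B) = -3 + (A + 11)*(B + (8 + A)) = -3 + (11 + A)*(8 + A + B))
r(-6, -3) + 0*148 = (85 + (-6)² + 11*(-3) + 19*(-6) - 6*(-3)) + 0*148 = (85 + 36 - 33 - 114 + 18) + 0 = -8 + 0 = -8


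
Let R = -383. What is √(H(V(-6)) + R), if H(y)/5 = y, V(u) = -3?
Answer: I*√398 ≈ 19.95*I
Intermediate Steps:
H(y) = 5*y
√(H(V(-6)) + R) = √(5*(-3) - 383) = √(-15 - 383) = √(-398) = I*√398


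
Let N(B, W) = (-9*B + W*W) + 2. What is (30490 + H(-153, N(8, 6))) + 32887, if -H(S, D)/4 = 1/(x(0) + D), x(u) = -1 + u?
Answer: 2218199/35 ≈ 63377.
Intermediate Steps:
N(B, W) = 2 + W² - 9*B (N(B, W) = (-9*B + W²) + 2 = (W² - 9*B) + 2 = 2 + W² - 9*B)
H(S, D) = -4/(-1 + D) (H(S, D) = -4/((-1 + 0) + D) = -4/(-1 + D))
(30490 + H(-153, N(8, 6))) + 32887 = (30490 - 4/(-1 + (2 + 6² - 9*8))) + 32887 = (30490 - 4/(-1 + (2 + 36 - 72))) + 32887 = (30490 - 4/(-1 - 34)) + 32887 = (30490 - 4/(-35)) + 32887 = (30490 - 4*(-1/35)) + 32887 = (30490 + 4/35) + 32887 = 1067154/35 + 32887 = 2218199/35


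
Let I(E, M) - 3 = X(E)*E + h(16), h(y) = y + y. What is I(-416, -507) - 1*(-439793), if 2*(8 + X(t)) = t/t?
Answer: 442948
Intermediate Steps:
h(y) = 2*y
X(t) = -15/2 (X(t) = -8 + (t/t)/2 = -8 + (½)*1 = -8 + ½ = -15/2)
I(E, M) = 35 - 15*E/2 (I(E, M) = 3 + (-15*E/2 + 2*16) = 3 + (-15*E/2 + 32) = 3 + (32 - 15*E/2) = 35 - 15*E/2)
I(-416, -507) - 1*(-439793) = (35 - 15/2*(-416)) - 1*(-439793) = (35 + 3120) + 439793 = 3155 + 439793 = 442948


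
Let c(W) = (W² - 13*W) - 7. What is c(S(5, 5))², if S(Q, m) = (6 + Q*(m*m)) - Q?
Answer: 202521361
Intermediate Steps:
S(Q, m) = 6 - Q + Q*m² (S(Q, m) = (6 + Q*m²) - Q = 6 - Q + Q*m²)
c(W) = -7 + W² - 13*W
c(S(5, 5))² = (-7 + (6 - 1*5 + 5*5²)² - 13*(6 - 1*5 + 5*5²))² = (-7 + (6 - 5 + 5*25)² - 13*(6 - 5 + 5*25))² = (-7 + (6 - 5 + 125)² - 13*(6 - 5 + 125))² = (-7 + 126² - 13*126)² = (-7 + 15876 - 1638)² = 14231² = 202521361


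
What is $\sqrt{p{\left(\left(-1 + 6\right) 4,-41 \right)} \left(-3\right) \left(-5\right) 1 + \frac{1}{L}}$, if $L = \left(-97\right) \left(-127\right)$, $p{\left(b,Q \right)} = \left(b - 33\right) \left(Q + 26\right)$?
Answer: $\frac{2 \sqrt{110972865811}}{12319} \approx 54.083$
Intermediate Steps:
$p{\left(b,Q \right)} = \left(-33 + b\right) \left(26 + Q\right)$
$L = 12319$
$\sqrt{p{\left(\left(-1 + 6\right) 4,-41 \right)} \left(-3\right) \left(-5\right) 1 + \frac{1}{L}} = \sqrt{\left(-858 - -1353 + 26 \left(-1 + 6\right) 4 - 41 \left(-1 + 6\right) 4\right) \left(-3\right) \left(-5\right) 1 + \frac{1}{12319}} = \sqrt{\left(-858 + 1353 + 26 \cdot 5 \cdot 4 - 41 \cdot 5 \cdot 4\right) 15 \cdot 1 + \frac{1}{12319}} = \sqrt{\left(-858 + 1353 + 26 \cdot 20 - 820\right) 15 + \frac{1}{12319}} = \sqrt{\left(-858 + 1353 + 520 - 820\right) 15 + \frac{1}{12319}} = \sqrt{195 \cdot 15 + \frac{1}{12319}} = \sqrt{2925 + \frac{1}{12319}} = \sqrt{\frac{36033076}{12319}} = \frac{2 \sqrt{110972865811}}{12319}$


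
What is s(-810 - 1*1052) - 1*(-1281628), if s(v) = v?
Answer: 1279766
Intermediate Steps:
s(-810 - 1*1052) - 1*(-1281628) = (-810 - 1*1052) - 1*(-1281628) = (-810 - 1052) + 1281628 = -1862 + 1281628 = 1279766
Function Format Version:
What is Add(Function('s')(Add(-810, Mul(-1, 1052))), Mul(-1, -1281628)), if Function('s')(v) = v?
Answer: 1279766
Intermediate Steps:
Add(Function('s')(Add(-810, Mul(-1, 1052))), Mul(-1, -1281628)) = Add(Add(-810, Mul(-1, 1052)), Mul(-1, -1281628)) = Add(Add(-810, -1052), 1281628) = Add(-1862, 1281628) = 1279766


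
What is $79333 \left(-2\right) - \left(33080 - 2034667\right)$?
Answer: $1842921$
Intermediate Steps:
$79333 \left(-2\right) - \left(33080 - 2034667\right) = -158666 - \left(33080 - 2034667\right) = -158666 - -2001587 = -158666 + 2001587 = 1842921$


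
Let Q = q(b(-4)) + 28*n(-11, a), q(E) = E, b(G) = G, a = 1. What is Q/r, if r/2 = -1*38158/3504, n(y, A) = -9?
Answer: 224256/19079 ≈ 11.754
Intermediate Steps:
Q = -256 (Q = -4 + 28*(-9) = -4 - 252 = -256)
r = -19079/876 (r = 2*(-1*38158/3504) = 2*(-38158*1/3504) = 2*(-19079/1752) = -19079/876 ≈ -21.780)
Q/r = -256/(-19079/876) = -256*(-876/19079) = 224256/19079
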